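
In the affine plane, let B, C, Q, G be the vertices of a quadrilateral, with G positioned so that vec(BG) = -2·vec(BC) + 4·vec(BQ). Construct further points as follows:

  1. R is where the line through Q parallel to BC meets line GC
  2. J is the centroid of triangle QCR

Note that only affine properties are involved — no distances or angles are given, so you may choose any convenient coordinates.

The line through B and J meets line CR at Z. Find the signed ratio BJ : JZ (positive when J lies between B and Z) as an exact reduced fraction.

Set B = (0, 0), C = (1, 0), Q = (0, 1), G = (-2, 4); any affine frame gives the same invariant.
1. R is where the line through Q parallel to BC meets line GC ⇒ R = (1/4, 1)
2. J is the centroid of triangle QCR ⇒ J = (5/12, 2/3)
line BJ meets CR at Z = (5/11, 8/11)
J = B + t·(Z−B) with t = 11/12, so BJ:JZ = 11/12:1/12

BJ:JZ = 11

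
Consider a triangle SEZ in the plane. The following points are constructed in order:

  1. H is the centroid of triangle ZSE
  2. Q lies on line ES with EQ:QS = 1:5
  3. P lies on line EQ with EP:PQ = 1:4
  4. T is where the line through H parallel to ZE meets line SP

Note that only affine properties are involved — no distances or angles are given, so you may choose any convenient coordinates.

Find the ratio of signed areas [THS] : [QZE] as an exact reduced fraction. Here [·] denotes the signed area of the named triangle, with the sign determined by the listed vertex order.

[THS]:[QZE] = -4/3

Assign S = (0, 0), E = (1, 0), Z = (0, 1) — the answer is frame-independent, so this choice is without loss of generality.
1. H is the centroid of triangle ZSE ⇒ H = (1/3, 1/3)
2. Q lies on line ES with EQ:QS = 1:5 ⇒ Q = (5/6, 0)
3. P lies on line EQ with EP:PQ = 1:4 ⇒ P = (29/30, 0)
4. T is where the line through H parallel to ZE meets line SP ⇒ T = (2/3, 0)
2·[THS] = 2/9, 2·[QZE] = -1/6
[THS]:[QZE] = 2/9:-1/6 = -4/3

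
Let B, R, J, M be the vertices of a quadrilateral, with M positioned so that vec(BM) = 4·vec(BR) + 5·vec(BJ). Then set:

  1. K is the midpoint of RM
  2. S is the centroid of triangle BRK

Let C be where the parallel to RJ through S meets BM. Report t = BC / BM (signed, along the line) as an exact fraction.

t = 2/9

Set B = (0, 0), R = (1, 0), J = (0, 1), M = (4, 5); any affine frame gives the same invariant.
1. K is the midpoint of RM ⇒ K = (5/2, 5/2)
2. S is the centroid of triangle BRK ⇒ S = (7/6, 5/6)
through S parallel to RJ: direction (-1, 1); meets BM at C = (8/9, 10/9)
C = B + t·(M−B) with t = 2/9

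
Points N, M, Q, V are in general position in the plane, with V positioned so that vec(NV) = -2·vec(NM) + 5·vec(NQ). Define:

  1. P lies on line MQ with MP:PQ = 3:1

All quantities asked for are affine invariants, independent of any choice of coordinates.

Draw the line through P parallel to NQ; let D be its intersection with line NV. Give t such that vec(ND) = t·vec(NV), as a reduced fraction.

Work in coordinates with N = (0, 0), M = (1, 0), Q = (0, 1), V = (-2, 5).
1. P lies on line MQ with MP:PQ = 3:1 ⇒ P = (1/4, 3/4)
through P parallel to NQ: direction (0, 1); meets NV at D = (1/4, -5/8)
D = N + t·(V−N) with t = -1/8

t = -1/8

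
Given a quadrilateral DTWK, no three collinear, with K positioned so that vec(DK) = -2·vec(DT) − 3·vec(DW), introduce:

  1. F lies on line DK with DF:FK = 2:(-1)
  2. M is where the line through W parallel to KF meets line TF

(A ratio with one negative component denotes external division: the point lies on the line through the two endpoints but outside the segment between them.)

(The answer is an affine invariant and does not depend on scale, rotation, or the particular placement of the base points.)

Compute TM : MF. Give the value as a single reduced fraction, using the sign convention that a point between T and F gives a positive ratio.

TM:MF = -5/2

Work in coordinates with D = (0, 0), T = (1, 0), W = (0, 1), K = (-2, -3).
1. F lies on line DK with DF:FK = 2:(-1) ⇒ F = (-4, -6)
2. M is where the line through W parallel to KF meets line TF ⇒ M = (-22/3, -10)
M = T + t·(F−T) with t = 5/3, so TM:MF = t:(1−t) = 5/3:-2/3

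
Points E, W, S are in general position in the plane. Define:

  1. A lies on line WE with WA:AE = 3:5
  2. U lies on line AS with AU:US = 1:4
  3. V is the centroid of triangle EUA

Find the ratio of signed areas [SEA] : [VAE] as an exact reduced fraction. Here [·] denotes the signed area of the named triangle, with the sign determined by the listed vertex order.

Work in coordinates with E = (0, 0), W = (1, 0), S = (0, 1).
1. A lies on line WE with WA:AE = 3:5 ⇒ A = (5/8, 0)
2. U lies on line AS with AU:US = 1:4 ⇒ U = (1/2, 1/5)
3. V is the centroid of triangle EUA ⇒ V = (3/8, 1/15)
2·[SEA] = 5/8, 2·[VAE] = -1/24
[SEA]:[VAE] = 5/8:-1/24 = -15

[SEA]:[VAE] = -15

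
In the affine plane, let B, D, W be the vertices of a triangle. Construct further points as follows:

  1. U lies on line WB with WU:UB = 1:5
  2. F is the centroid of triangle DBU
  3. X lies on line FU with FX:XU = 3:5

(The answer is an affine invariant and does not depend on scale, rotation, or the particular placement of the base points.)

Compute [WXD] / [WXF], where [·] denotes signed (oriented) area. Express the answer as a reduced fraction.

Set B = (0, 0), D = (1, 0), W = (0, 1); any affine frame gives the same invariant.
1. U lies on line WB with WU:UB = 1:5 ⇒ U = (0, 5/6)
2. F is the centroid of triangle DBU ⇒ F = (1/3, 5/18)
3. X lies on line FU with FX:XU = 3:5 ⇒ X = (5/24, 35/72)
2·[WXD] = 11/36, 2·[WXF] = 1/48
[WXD]:[WXF] = 11/36:1/48 = 44/3

[WXD]:[WXF] = 44/3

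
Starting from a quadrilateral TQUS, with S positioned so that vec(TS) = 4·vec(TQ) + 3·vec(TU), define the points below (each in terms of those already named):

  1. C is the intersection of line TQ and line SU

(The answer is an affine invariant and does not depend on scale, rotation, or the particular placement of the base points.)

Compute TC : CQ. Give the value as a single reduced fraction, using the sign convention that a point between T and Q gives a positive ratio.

Work in coordinates with T = (0, 0), Q = (1, 0), U = (0, 1), S = (4, 3).
1. C is the intersection of line TQ and line SU ⇒ C = (-2, 0)
C = T + t·(Q−T) with t = -2, so TC:CQ = t:(1−t) = -2:3

TC:CQ = -2/3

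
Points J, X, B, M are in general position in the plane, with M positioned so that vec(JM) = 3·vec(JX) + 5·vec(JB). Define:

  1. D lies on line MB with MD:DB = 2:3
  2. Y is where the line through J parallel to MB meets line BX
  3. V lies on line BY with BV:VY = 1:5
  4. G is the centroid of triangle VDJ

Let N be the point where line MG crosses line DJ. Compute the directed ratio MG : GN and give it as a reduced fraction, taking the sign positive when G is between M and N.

Set J = (0, 0), X = (1, 0), B = (0, 1), M = (3, 5); any affine frame gives the same invariant.
1. D lies on line MB with MD:DB = 2:3 ⇒ D = (9/5, 17/5)
2. Y is where the line through J parallel to MB meets line BX ⇒ Y = (3/7, 4/7)
3. V lies on line BY with BV:VY = 1:5 ⇒ V = (1/14, 13/14)
4. G is the centroid of triangle VDJ ⇒ G = (131/210, 101/70)
line MG meets DJ at N = (1143/880, 2159/880)
G = M + t·(N−M) with t = 88/63, so MG:GN = 88/63:-25/63

MG:GN = -88/25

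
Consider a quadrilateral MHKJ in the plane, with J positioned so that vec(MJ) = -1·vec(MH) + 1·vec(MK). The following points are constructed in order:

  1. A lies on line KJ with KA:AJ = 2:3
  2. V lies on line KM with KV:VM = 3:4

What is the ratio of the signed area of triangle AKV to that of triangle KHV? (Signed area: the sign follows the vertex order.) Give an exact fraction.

Work in coordinates with M = (0, 0), H = (1, 0), K = (0, 1), J = (-1, 1).
1. A lies on line KJ with KA:AJ = 2:3 ⇒ A = (-2/5, 1)
2. V lies on line KM with KV:VM = 3:4 ⇒ V = (0, 4/7)
2·[AKV] = -6/35, 2·[KHV] = -3/7
[AKV]:[KHV] = -6/35:-3/7 = 2/5

[AKV]:[KHV] = 2/5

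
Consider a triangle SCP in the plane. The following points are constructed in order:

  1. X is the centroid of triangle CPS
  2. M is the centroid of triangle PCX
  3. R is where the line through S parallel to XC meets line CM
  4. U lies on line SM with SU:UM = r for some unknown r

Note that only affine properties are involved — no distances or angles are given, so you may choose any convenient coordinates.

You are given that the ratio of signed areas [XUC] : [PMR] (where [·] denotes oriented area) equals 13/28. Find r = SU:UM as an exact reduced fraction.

Assign S = (0, 0), C = (1, 0), P = (0, 1) — the answer is frame-independent, so this choice is without loss of generality.
1. X is the centroid of triangle CPS ⇒ X = (1/3, 1/3)
2. M is the centroid of triangle PCX ⇒ M = (4/9, 4/9)
3. R is where the line through S parallel to XC meets line CM ⇒ R = (8/3, -4/3)
4. With SU:UM = r, write λ = r/(r+1) so U = S + λ·(M−S); U is affine-linear in λ
Every point depending on U is an affine combination of U and λ-independent points, so each such coordinate is linear in λ; the λ² term in each signed area is a multiple of (M−S)×(M−S) = 0, so 2·[XUC] and 2·[PMR] are each linear in λ. Evaluating at λ=0 and λ=1:
  2·[XUC] = -4/9·λ + 1/3,   2·[PMR] = 4/9
So [XUC]:[PMR] = (-4/9·λ + 1/3) / (4/9). Setting this equal to 13/28:
  -4/9·λ + 1/3 = 13/28·(4/9)  ⇒  λ = 2/7
Then r = λ/(1−λ) = (2/7)/(5/7) = 2/5. Check: with r = 2/5, U = (8/63, 8/63) and [XUC]:[PMR] = 13/28 as required.

r = 2/5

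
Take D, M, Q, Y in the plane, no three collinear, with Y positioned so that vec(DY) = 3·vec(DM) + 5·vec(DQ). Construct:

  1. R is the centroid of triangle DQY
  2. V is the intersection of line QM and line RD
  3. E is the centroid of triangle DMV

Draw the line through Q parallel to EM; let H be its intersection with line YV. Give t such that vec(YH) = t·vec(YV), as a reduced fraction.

Choose coordinates D = (0, 0), M = (1, 0), Q = (0, 1), Y = (3, 5).
1. R is the centroid of triangle DQY ⇒ R = (1, 2)
2. V is the intersection of line QM and line RD ⇒ V = (1/3, 2/3)
3. E is the centroid of triangle DMV ⇒ E = (4/9, 2/9)
through Q parallel to EM: direction (5/9, -2/9); meets YV at H = (35/81, 67/81)
H = Y + t·(V−Y) with t = 26/27

t = 26/27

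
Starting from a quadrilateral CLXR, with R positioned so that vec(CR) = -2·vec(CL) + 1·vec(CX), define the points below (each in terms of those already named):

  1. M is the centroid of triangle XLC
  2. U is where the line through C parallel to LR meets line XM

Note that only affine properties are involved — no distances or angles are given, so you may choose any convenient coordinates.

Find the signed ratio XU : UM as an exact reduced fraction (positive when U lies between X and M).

Set C = (0, 0), L = (1, 0), X = (0, 1), R = (-2, 1); any affine frame gives the same invariant.
1. M is the centroid of triangle XLC ⇒ M = (1/3, 1/3)
2. U is where the line through C parallel to LR meets line XM ⇒ U = (3/5, -1/5)
U = X + t·(M−X) with t = 9/5, so XU:UM = t:(1−t) = 9/5:-4/5

XU:UM = -9/4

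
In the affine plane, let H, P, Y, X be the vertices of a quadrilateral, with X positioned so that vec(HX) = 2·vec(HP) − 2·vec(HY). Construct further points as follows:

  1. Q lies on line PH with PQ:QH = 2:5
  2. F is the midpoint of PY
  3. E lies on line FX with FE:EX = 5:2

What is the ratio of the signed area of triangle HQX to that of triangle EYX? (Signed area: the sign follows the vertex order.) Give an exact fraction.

[HQX]:[EYX] = -10

Assign H = (0, 0), P = (1, 0), Y = (0, 1), X = (2, -2) — the answer is frame-independent, so this choice is without loss of generality.
1. Q lies on line PH with PQ:QH = 2:5 ⇒ Q = (5/7, 0)
2. F is the midpoint of PY ⇒ F = (1/2, 1/2)
3. E lies on line FX with FE:EX = 5:2 ⇒ E = (11/7, -9/7)
2·[HQX] = -10/7, 2·[EYX] = 1/7
[HQX]:[EYX] = -10/7:1/7 = -10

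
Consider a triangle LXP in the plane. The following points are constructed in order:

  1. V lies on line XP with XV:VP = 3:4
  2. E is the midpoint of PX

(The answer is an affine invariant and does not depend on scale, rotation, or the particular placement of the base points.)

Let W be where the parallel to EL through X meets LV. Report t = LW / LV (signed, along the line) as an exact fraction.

Work in coordinates with L = (0, 0), X = (1, 0), P = (0, 1).
1. V lies on line XP with XV:VP = 3:4 ⇒ V = (4/7, 3/7)
2. E is the midpoint of PX ⇒ E = (1/2, 1/2)
through X parallel to EL: direction (-1/2, -1/2); meets LV at W = (4, 3)
W = L + t·(V−L) with t = 7

t = 7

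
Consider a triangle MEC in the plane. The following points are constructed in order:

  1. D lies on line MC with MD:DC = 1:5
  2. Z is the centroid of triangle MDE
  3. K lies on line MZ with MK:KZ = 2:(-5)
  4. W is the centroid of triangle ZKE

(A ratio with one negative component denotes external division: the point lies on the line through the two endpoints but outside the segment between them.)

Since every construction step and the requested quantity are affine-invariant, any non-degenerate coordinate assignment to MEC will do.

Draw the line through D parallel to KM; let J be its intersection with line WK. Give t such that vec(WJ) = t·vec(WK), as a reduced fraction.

Choose coordinates M = (0, 0), E = (1, 0), C = (0, 1).
1. D lies on line MC with MD:DC = 1:5 ⇒ D = (0, 1/6)
2. Z is the centroid of triangle MDE ⇒ Z = (1/3, 1/18)
3. K lies on line MZ with MK:KZ = 2:(-5) ⇒ K = (-2/9, -1/27)
4. W is the centroid of triangle ZKE ⇒ W = (10/27, 1/162)
through D parallel to KM: direction (2/9, 1/27); meets WK at J = (-2, -1/6)
J = W + t·(K−W) with t = 4

t = 4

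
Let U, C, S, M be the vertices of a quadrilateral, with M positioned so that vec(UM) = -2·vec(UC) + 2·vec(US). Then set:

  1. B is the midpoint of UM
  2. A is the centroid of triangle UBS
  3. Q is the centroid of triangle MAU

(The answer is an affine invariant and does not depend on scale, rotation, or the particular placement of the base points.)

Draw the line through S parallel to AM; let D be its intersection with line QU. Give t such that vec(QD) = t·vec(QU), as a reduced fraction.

Choose coordinates U = (0, 0), C = (1, 0), S = (0, 1), M = (-2, 2).
1. B is the midpoint of UM ⇒ B = (-1, 1)
2. A is the centroid of triangle UBS ⇒ A = (-1/3, 2/3)
3. Q is the centroid of triangle MAU ⇒ Q = (-7/9, 8/9)
through S parallel to AM: direction (-5/3, 4/3); meets QU at D = (-35/12, 10/3)
D = Q + t·(U−Q) with t = -11/4

t = -11/4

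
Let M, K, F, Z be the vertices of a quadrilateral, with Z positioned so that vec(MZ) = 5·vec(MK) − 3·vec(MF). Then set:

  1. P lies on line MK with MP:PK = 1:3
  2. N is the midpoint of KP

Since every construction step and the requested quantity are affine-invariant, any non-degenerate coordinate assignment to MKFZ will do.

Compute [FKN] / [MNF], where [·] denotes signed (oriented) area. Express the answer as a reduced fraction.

Set M = (0, 0), K = (1, 0), F = (0, 1), Z = (5, -3); any affine frame gives the same invariant.
1. P lies on line MK with MP:PK = 1:3 ⇒ P = (1/4, 0)
2. N is the midpoint of KP ⇒ N = (5/8, 0)
2·[FKN] = -3/8, 2·[MNF] = 5/8
[FKN]:[MNF] = -3/8:5/8 = -3/5

[FKN]:[MNF] = -3/5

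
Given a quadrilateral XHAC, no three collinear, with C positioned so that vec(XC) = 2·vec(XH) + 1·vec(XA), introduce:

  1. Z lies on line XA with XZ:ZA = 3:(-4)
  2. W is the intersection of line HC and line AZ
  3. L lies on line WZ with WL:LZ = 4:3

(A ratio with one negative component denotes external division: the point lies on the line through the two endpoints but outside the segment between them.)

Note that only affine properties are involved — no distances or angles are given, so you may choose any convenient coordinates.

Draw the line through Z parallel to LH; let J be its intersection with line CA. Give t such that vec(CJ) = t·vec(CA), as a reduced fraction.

t = 1/15

Choose coordinates X = (0, 0), H = (1, 0), A = (0, 1), C = (2, 1).
1. Z lies on line XA with XZ:ZA = 3:(-4) ⇒ Z = (0, -3)
2. W is the intersection of line HC and line AZ ⇒ W = (0, -1)
3. L lies on line WZ with WL:LZ = 4:3 ⇒ L = (0, -15/7)
through Z parallel to LH: direction (1, 15/7); meets CA at J = (28/15, 1)
J = C + t·(A−C) with t = 1/15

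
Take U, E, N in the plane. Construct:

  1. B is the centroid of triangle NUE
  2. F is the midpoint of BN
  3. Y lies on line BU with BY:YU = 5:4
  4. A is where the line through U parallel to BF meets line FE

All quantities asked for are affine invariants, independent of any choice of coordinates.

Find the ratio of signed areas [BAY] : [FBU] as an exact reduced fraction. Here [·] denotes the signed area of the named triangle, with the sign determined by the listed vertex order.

Set U = (0, 0), E = (1, 0), N = (0, 1); any affine frame gives the same invariant.
1. B is the centroid of triangle NUE ⇒ B = (1/3, 1/3)
2. F is the midpoint of BN ⇒ F = (1/6, 2/3)
3. Y lies on line BU with BY:YU = 5:4 ⇒ Y = (4/27, 4/27)
4. A is where the line through U parallel to BF meets line FE ⇒ A = (-2/3, 4/3)
2·[BAY] = 10/27, 2·[FBU] = -1/6
[BAY]:[FBU] = 10/27:-1/6 = -20/9

[BAY]:[FBU] = -20/9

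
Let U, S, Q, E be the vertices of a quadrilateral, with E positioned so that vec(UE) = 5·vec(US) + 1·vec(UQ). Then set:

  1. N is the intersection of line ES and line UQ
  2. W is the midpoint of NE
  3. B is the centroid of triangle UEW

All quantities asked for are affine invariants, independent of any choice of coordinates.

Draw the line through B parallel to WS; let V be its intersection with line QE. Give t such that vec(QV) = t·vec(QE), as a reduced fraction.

t = 14/15

Choose coordinates U = (0, 0), S = (1, 0), Q = (0, 1), E = (5, 1).
1. N is the intersection of line ES and line UQ ⇒ N = (0, -1/4)
2. W is the midpoint of NE ⇒ W = (5/2, 3/8)
3. B is the centroid of triangle UEW ⇒ B = (5/2, 11/24)
through B parallel to WS: direction (-3/2, -3/8); meets QE at V = (14/3, 1)
V = Q + t·(E−Q) with t = 14/15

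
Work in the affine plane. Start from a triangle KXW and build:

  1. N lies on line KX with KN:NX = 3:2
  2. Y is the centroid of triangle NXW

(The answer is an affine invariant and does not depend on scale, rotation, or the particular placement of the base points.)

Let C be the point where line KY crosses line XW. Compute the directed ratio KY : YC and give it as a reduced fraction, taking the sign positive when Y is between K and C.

Assign K = (0, 0), X = (1, 0), W = (0, 1) — the answer is frame-independent, so this choice is without loss of generality.
1. N lies on line KX with KN:NX = 3:2 ⇒ N = (3/5, 0)
2. Y is the centroid of triangle NXW ⇒ Y = (8/15, 1/3)
line KY meets XW at C = (8/13, 5/13)
Y = K + t·(C−K) with t = 13/15, so KY:YC = 13/15:2/15

KY:YC = 13/2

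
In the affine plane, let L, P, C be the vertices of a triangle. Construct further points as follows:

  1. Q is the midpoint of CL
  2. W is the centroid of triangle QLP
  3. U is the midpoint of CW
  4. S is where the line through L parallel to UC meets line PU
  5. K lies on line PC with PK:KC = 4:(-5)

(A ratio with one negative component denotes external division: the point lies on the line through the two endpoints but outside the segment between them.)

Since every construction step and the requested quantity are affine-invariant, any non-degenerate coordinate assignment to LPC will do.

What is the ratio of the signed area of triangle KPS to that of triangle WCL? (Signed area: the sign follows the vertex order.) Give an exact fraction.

[KPS]:[WCL] = 5

Set L = (0, 0), P = (1, 0), C = (0, 1); any affine frame gives the same invariant.
1. Q is the midpoint of CL ⇒ Q = (0, 1/2)
2. W is the centroid of triangle QLP ⇒ W = (1/3, 1/6)
3. U is the midpoint of CW ⇒ U = (1/6, 7/12)
4. S is where the line through L parallel to UC meets line PU ⇒ S = (-7/18, 35/36)
5. K lies on line PC with PK:KC = 4:(-5) ⇒ K = (5, -4)
2·[KPS] = 5/3, 2·[WCL] = 1/3
[KPS]:[WCL] = 5/3:1/3 = 5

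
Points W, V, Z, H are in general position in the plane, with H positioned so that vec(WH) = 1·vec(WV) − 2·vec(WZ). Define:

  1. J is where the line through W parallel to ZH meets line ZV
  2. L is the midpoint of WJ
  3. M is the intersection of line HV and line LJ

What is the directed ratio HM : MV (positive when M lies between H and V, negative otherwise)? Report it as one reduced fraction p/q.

HM:MV = -1/3

Set W = (0, 0), V = (1, 0), Z = (0, 1), H = (1, -2); any affine frame gives the same invariant.
1. J is where the line through W parallel to ZH meets line ZV ⇒ J = (-1/2, 3/2)
2. L is the midpoint of WJ ⇒ L = (-1/4, 3/4)
3. M is the intersection of line HV and line LJ ⇒ M = (1, -3)
M = H + t·(V−H) with t = -1/2, so HM:MV = t:(1−t) = -1/2:3/2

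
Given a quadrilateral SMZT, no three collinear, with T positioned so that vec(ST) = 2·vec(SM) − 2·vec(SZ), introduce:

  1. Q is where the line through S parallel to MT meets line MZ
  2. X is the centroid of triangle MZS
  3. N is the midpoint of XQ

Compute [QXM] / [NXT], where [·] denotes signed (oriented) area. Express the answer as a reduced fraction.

[QXM]:[NXT] = -4

Choose coordinates S = (0, 0), M = (1, 0), Z = (0, 1), T = (2, -2).
1. Q is where the line through S parallel to MT meets line MZ ⇒ Q = (-1, 2)
2. X is the centroid of triangle MZS ⇒ X = (1/3, 1/3)
3. N is the midpoint of XQ ⇒ N = (-1/3, 7/6)
2·[QXM] = 2/3, 2·[NXT] = -1/6
[QXM]:[NXT] = 2/3:-1/6 = -4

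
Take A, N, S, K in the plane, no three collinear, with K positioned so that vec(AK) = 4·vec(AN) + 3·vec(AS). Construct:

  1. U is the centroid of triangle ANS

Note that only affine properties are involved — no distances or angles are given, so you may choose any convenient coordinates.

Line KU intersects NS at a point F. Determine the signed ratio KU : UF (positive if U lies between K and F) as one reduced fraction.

KU:UF = -19

Assign A = (0, 0), N = (1, 0), S = (0, 1), K = (4, 3) — the answer is frame-independent, so this choice is without loss of generality.
1. U is the centroid of triangle ANS ⇒ U = (1/3, 1/3)
line KU meets NS at F = (10/19, 9/19)
U = K + t·(F−K) with t = 19/18, so KU:UF = 19/18:-1/18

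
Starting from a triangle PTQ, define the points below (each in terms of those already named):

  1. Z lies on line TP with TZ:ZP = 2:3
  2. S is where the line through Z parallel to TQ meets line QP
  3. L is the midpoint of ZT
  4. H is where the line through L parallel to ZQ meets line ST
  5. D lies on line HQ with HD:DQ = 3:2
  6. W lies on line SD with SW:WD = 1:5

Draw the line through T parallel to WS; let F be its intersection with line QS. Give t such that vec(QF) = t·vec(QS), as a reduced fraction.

t = 35/11

Choose coordinates P = (0, 0), T = (1, 0), Q = (0, 1).
1. Z lies on line TP with TZ:ZP = 2:3 ⇒ Z = (3/5, 0)
2. S is where the line through Z parallel to TQ meets line QP ⇒ S = (0, 3/5)
3. L is the midpoint of ZT ⇒ L = (4/5, 0)
4. H is where the line through L parallel to ZQ meets line ST ⇒ H = (11/16, 3/16)
5. D lies on line HQ with HD:DQ = 3:2 ⇒ D = (11/40, 27/40)
6. W lies on line SD with SW:WD = 1:5 ⇒ W = (11/240, 49/80)
through T parallel to WS: direction (-11/240, -1/80); meets QS at F = (0, -3/11)
F = Q + t·(S−Q) with t = 35/11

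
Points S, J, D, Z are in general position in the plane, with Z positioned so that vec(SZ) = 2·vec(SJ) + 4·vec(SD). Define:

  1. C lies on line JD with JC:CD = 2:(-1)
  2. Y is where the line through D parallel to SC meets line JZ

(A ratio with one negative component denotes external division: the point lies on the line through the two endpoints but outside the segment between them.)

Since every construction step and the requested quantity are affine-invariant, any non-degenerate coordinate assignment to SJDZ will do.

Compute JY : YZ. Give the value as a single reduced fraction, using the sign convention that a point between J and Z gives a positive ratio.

JY:YZ = -1/7

Work in coordinates with S = (0, 0), J = (1, 0), D = (0, 1), Z = (2, 4).
1. C lies on line JD with JC:CD = 2:(-1) ⇒ C = (-1, 2)
2. Y is where the line through D parallel to SC meets line JZ ⇒ Y = (5/6, -2/3)
Y = J + t·(Z−J) with t = -1/6, so JY:YZ = t:(1−t) = -1/6:7/6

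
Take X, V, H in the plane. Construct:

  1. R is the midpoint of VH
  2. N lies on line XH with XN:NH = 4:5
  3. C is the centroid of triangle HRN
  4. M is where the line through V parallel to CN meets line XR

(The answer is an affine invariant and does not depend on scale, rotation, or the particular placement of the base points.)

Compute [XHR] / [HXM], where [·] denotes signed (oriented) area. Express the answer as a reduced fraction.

[XHR]:[HXM] = -1/11

Choose coordinates X = (0, 0), V = (1, 0), H = (0, 1).
1. R is the midpoint of VH ⇒ R = (1/2, 1/2)
2. N lies on line XH with XN:NH = 4:5 ⇒ N = (0, 4/9)
3. C is the centroid of triangle HRN ⇒ C = (1/6, 35/54)
4. M is where the line through V parallel to CN meets line XR ⇒ M = (11/2, 11/2)
2·[XHR] = -1/2, 2·[HXM] = 11/2
[XHR]:[HXM] = -1/2:11/2 = -1/11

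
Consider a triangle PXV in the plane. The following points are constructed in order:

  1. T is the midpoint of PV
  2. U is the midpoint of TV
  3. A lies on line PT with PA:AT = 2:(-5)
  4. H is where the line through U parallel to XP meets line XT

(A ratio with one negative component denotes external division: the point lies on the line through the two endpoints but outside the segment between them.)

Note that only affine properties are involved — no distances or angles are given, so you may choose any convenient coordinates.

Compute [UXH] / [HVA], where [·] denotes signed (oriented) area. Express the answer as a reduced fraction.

[UXH]:[HVA] = 9/16

Work in coordinates with P = (0, 0), X = (1, 0), V = (0, 1).
1. T is the midpoint of PV ⇒ T = (0, 1/2)
2. U is the midpoint of TV ⇒ U = (0, 3/4)
3. A lies on line PT with PA:AT = 2:(-5) ⇒ A = (0, -1/3)
4. H is where the line through U parallel to XP meets line XT ⇒ H = (-1/2, 3/4)
2·[UXH] = -3/8, 2·[HVA] = -2/3
[UXH]:[HVA] = -3/8:-2/3 = 9/16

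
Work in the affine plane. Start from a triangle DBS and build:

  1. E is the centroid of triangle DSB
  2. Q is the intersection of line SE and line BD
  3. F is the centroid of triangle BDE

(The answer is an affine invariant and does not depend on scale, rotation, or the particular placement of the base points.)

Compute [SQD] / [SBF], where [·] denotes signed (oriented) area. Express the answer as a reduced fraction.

Set D = (0, 0), B = (1, 0), S = (0, 1); any affine frame gives the same invariant.
1. E is the centroid of triangle DSB ⇒ E = (1/3, 1/3)
2. Q is the intersection of line SE and line BD ⇒ Q = (1/2, 0)
3. F is the centroid of triangle BDE ⇒ F = (4/9, 1/9)
2·[SQD] = -1/2, 2·[SBF] = -4/9
[SQD]:[SBF] = -1/2:-4/9 = 9/8

[SQD]:[SBF] = 9/8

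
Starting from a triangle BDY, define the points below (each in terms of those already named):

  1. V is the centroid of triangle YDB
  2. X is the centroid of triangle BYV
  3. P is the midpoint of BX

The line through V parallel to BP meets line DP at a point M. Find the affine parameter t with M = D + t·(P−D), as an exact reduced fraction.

t = 3/4

Choose coordinates B = (0, 0), D = (1, 0), Y = (0, 1).
1. V is the centroid of triangle YDB ⇒ V = (1/3, 1/3)
2. X is the centroid of triangle BYV ⇒ X = (1/9, 4/9)
3. P is the midpoint of BX ⇒ P = (1/18, 2/9)
through V parallel to BP: direction (1/18, 2/9); meets DP at M = (7/24, 1/6)
M = D + t·(P−D) with t = 3/4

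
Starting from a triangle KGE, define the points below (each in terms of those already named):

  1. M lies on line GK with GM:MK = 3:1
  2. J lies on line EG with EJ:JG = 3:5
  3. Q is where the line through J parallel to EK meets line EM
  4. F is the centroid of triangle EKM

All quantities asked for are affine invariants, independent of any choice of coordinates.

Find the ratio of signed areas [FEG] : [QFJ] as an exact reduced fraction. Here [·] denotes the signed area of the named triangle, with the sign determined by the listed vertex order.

[FEG]:[QFJ] = 16/9

Set K = (0, 0), G = (1, 0), E = (0, 1); any affine frame gives the same invariant.
1. M lies on line GK with GM:MK = 3:1 ⇒ M = (1/4, 0)
2. J lies on line EG with EJ:JG = 3:5 ⇒ J = (3/8, 5/8)
3. Q is where the line through J parallel to EK meets line EM ⇒ Q = (3/8, -1/2)
4. F is the centroid of triangle EKM ⇒ F = (1/12, 1/3)
2·[FEG] = -7/12, 2·[QFJ] = -21/64
[FEG]:[QFJ] = -7/12:-21/64 = 16/9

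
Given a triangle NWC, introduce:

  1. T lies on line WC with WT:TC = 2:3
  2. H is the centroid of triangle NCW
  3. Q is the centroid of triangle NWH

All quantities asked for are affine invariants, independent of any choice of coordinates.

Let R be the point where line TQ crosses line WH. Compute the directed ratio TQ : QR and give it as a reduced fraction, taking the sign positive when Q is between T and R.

Work in coordinates with N = (0, 0), W = (1, 0), C = (0, 1).
1. T lies on line WC with WT:TC = 2:3 ⇒ T = (3/5, 2/5)
2. H is the centroid of triangle NCW ⇒ H = (1/3, 1/3)
3. Q is the centroid of triangle NWH ⇒ Q = (4/9, 1/9)
line TQ meets WH at R = (17/33, 8/33)
Q = T + t·(R−T) with t = 11/6, so TQ:QR = 11/6:-5/6

TQ:QR = -11/5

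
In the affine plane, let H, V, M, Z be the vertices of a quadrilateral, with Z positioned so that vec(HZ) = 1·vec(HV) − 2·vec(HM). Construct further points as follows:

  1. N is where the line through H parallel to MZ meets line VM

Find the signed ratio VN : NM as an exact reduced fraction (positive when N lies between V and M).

VN:NM = -3

Choose coordinates H = (0, 0), V = (1, 0), M = (0, 1), Z = (1, -2).
1. N is where the line through H parallel to MZ meets line VM ⇒ N = (-1/2, 3/2)
N = V + t·(M−V) with t = 3/2, so VN:NM = t:(1−t) = 3/2:-1/2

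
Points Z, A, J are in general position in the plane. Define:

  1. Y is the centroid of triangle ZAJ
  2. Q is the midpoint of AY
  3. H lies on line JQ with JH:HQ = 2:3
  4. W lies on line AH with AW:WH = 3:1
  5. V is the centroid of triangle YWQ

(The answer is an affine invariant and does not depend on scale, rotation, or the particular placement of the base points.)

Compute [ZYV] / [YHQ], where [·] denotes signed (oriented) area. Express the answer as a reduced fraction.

Assign Z = (0, 0), A = (1, 0), J = (0, 1) — the answer is frame-independent, so this choice is without loss of generality.
1. Y is the centroid of triangle ZAJ ⇒ Y = (1/3, 1/3)
2. Q is the midpoint of AY ⇒ Q = (2/3, 1/6)
3. H lies on line JQ with JH:HQ = 2:3 ⇒ H = (4/15, 2/3)
4. W lies on line AH with AW:WH = 3:1 ⇒ W = (9/20, 1/2)
5. V is the centroid of triangle YWQ ⇒ V = (29/60, 1/3)
2·[ZYV] = -1/20, 2·[YHQ] = -1/10
[ZYV]:[YHQ] = -1/20:-1/10 = 1/2

[ZYV]:[YHQ] = 1/2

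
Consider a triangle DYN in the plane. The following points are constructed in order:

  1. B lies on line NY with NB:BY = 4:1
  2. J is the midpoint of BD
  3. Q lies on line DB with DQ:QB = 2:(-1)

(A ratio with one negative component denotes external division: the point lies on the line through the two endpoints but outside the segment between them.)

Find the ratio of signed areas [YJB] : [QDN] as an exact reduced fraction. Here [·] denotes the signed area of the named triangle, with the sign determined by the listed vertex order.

Work in coordinates with D = (0, 0), Y = (1, 0), N = (0, 1).
1. B lies on line NY with NB:BY = 4:1 ⇒ B = (4/5, 1/5)
2. J is the midpoint of BD ⇒ J = (2/5, 1/10)
3. Q lies on line DB with DQ:QB = 2:(-1) ⇒ Q = (8/5, 2/5)
2·[YJB] = -1/10, 2·[QDN] = -8/5
[YJB]:[QDN] = -1/10:-8/5 = 1/16

[YJB]:[QDN] = 1/16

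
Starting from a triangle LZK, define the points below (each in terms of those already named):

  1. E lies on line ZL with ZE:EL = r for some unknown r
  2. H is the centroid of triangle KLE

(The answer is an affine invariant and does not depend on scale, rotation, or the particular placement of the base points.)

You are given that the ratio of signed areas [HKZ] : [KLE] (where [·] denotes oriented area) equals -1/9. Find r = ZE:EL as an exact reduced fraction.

Assign L = (0, 0), Z = (1, 0), K = (0, 1) — the answer is frame-independent, so this choice is without loss of generality.
1. With ZE:EL = r, write λ = r/(r+1) so E = Z + λ·(L−Z); E is affine-linear in λ
2. H is the centroid of triangle KLE ⇒ H is an affine combination of earlier points and hence also affine-linear in λ
Every point depending on E is an affine combination of E and λ-independent points, so each such coordinate is linear in λ; the λ² term in each signed area is a multiple of (L−Z)×(L−Z) = 0, so 2·[HKZ] and 2·[KLE] are each linear in λ. Evaluating at λ=0 and λ=1:
  2·[HKZ] = -1/3·λ − 1/3,   2·[KLE] = −λ + 1
So [HKZ]:[KLE] = (-1/3·λ − 1/3) / (−λ + 1). Setting this equal to -1/9:
  -1/3·λ − 1/3 = -1/9·(−λ + 1)  ⇒  λ = -1/2
Then r = λ/(1−λ) = (-1/2)/(3/2) = -1/3. Check: with r = -1/3, E = (3/2, 0) and [HKZ]:[KLE] = -1/9 as required.

r = -1/3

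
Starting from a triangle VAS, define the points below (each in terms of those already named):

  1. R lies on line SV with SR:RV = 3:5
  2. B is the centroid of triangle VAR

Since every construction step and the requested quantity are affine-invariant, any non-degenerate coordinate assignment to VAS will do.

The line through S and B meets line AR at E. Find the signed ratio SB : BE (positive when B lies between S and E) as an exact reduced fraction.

SB:BE = -14/5

Assign V = (0, 0), A = (1, 0), S = (0, 1) — the answer is frame-independent, so this choice is without loss of generality.
1. R lies on line SV with SR:RV = 3:5 ⇒ R = (0, 5/8)
2. B is the centroid of triangle VAR ⇒ B = (1/3, 5/24)
line SB meets AR at E = (3/14, 55/112)
B = S + t·(E−S) with t = 14/9, so SB:BE = 14/9:-5/9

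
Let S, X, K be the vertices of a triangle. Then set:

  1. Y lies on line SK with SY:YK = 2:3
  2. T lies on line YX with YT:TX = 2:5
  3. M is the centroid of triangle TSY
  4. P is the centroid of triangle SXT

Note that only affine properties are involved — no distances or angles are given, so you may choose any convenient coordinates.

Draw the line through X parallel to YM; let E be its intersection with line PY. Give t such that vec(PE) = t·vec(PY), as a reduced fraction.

t = -2

Set S = (0, 0), X = (1, 0), K = (0, 1); any affine frame gives the same invariant.
1. Y lies on line SK with SY:YK = 2:3 ⇒ Y = (0, 2/5)
2. T lies on line YX with YT:TX = 2:5 ⇒ T = (2/7, 2/7)
3. M is the centroid of triangle TSY ⇒ M = (2/21, 8/35)
4. P is the centroid of triangle SXT ⇒ P = (3/7, 2/21)
through X parallel to YM: direction (2/21, -6/35); meets PY at E = (9/7, -18/35)
E = P + t·(Y−P) with t = -2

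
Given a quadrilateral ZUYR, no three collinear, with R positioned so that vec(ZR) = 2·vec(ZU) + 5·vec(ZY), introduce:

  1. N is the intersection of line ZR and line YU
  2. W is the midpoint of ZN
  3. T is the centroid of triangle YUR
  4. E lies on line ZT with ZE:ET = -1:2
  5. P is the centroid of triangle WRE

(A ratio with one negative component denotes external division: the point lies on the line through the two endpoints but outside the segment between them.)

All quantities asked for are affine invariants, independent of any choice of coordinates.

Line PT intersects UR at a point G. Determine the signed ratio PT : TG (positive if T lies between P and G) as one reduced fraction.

PT:TG = 31/28

Work in coordinates with Z = (0, 0), U = (1, 0), Y = (0, 1), R = (2, 5).
1. N is the intersection of line ZR and line YU ⇒ N = (2/7, 5/7)
2. W is the midpoint of ZN ⇒ W = (1/7, 5/14)
3. T is the centroid of triangle YUR ⇒ T = (1, 2)
4. E lies on line ZT with ZE:ET = -1:2 ⇒ E = (-1, -2)
5. P is the centroid of triangle WRE ⇒ P = (8/21, 47/42)
line PT meets UR at G = (145/93, 260/93)
T = P + t·(G−P) with t = 31/59, so PT:TG = 31/59:28/59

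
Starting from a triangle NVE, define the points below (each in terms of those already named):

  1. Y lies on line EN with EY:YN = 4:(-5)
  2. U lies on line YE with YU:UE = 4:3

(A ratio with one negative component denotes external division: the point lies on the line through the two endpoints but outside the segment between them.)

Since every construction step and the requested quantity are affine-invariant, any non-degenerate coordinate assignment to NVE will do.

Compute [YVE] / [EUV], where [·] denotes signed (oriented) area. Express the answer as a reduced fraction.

Choose coordinates N = (0, 0), V = (1, 0), E = (0, 1).
1. Y lies on line EN with EY:YN = 4:(-5) ⇒ Y = (0, 5)
2. U lies on line YE with YU:UE = 4:3 ⇒ U = (0, 19/7)
2·[YVE] = -4, 2·[EUV] = -12/7
[YVE]:[EUV] = -4:-12/7 = 7/3

[YVE]:[EUV] = 7/3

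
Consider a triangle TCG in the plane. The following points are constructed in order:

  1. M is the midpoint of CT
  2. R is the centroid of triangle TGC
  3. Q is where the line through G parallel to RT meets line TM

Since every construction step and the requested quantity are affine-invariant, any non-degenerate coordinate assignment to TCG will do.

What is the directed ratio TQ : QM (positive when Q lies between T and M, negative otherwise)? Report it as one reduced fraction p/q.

Assign T = (0, 0), C = (1, 0), G = (0, 1) — the answer is frame-independent, so this choice is without loss of generality.
1. M is the midpoint of CT ⇒ M = (1/2, 0)
2. R is the centroid of triangle TGC ⇒ R = (1/3, 1/3)
3. Q is where the line through G parallel to RT meets line TM ⇒ Q = (-1, 0)
Q = T + t·(M−T) with t = -2, so TQ:QM = t:(1−t) = -2:3

TQ:QM = -2/3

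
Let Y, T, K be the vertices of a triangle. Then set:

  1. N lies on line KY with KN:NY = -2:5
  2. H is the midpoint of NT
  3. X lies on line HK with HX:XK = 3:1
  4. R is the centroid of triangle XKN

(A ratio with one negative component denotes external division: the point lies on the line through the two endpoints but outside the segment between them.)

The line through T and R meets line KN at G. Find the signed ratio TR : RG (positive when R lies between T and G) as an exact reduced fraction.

Assign Y = (0, 0), T = (1, 0), K = (0, 1) — the answer is frame-independent, so this choice is without loss of generality.
1. N lies on line KY with KN:NY = -2:5 ⇒ N = (0, 5/3)
2. H is the midpoint of NT ⇒ H = (1/2, 5/6)
3. X lies on line HK with HX:XK = 3:1 ⇒ X = (1/8, 23/24)
4. R is the centroid of triangle XKN ⇒ R = (1/24, 29/24)
line TR meets KN at G = (0, 29/23)
R = T + t·(G−T) with t = 23/24, so TR:RG = 23/24:1/24

TR:RG = 23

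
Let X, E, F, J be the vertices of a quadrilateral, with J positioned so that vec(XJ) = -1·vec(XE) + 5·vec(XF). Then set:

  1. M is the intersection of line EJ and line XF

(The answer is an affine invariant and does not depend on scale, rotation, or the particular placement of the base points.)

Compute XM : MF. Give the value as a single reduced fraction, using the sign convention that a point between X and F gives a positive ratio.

XM:MF = -5/3

Set X = (0, 0), E = (1, 0), F = (0, 1), J = (-1, 5); any affine frame gives the same invariant.
1. M is the intersection of line EJ and line XF ⇒ M = (0, 5/2)
M = X + t·(F−X) with t = 5/2, so XM:MF = t:(1−t) = 5/2:-3/2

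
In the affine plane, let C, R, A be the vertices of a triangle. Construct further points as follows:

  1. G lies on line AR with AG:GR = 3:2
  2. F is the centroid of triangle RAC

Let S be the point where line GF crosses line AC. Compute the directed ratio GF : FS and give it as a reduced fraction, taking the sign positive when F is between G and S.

Work in coordinates with C = (0, 0), R = (1, 0), A = (0, 1).
1. G lies on line AR with AG:GR = 3:2 ⇒ G = (3/5, 2/5)
2. F is the centroid of triangle RAC ⇒ F = (1/3, 1/3)
line GF meets AC at S = (0, 1/4)
F = G + t·(S−G) with t = 4/9, so GF:FS = 4/9:5/9

GF:FS = 4/5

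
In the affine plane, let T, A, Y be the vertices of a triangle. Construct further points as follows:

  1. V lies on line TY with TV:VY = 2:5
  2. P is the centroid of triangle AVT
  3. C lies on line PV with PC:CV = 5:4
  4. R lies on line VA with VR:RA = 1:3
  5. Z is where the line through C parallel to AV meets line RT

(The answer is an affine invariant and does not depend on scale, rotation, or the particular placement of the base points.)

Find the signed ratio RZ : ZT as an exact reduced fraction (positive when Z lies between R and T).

Set T = (0, 0), A = (1, 0), Y = (0, 1); any affine frame gives the same invariant.
1. V lies on line TY with TV:VY = 2:5 ⇒ V = (0, 2/7)
2. P is the centroid of triangle AVT ⇒ P = (1/3, 2/21)
3. C lies on line PV with PC:CV = 5:4 ⇒ C = (4/27, 38/189)
4. R lies on line VA with VR:RA = 1:3 ⇒ R = (1/4, 3/14)
5. Z is where the line through C parallel to AV meets line RT ⇒ Z = (23/108, 23/126)
Z = R + t·(T−R) with t = 4/27, so RZ:ZT = t:(1−t) = 4/27:23/27

RZ:ZT = 4/23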